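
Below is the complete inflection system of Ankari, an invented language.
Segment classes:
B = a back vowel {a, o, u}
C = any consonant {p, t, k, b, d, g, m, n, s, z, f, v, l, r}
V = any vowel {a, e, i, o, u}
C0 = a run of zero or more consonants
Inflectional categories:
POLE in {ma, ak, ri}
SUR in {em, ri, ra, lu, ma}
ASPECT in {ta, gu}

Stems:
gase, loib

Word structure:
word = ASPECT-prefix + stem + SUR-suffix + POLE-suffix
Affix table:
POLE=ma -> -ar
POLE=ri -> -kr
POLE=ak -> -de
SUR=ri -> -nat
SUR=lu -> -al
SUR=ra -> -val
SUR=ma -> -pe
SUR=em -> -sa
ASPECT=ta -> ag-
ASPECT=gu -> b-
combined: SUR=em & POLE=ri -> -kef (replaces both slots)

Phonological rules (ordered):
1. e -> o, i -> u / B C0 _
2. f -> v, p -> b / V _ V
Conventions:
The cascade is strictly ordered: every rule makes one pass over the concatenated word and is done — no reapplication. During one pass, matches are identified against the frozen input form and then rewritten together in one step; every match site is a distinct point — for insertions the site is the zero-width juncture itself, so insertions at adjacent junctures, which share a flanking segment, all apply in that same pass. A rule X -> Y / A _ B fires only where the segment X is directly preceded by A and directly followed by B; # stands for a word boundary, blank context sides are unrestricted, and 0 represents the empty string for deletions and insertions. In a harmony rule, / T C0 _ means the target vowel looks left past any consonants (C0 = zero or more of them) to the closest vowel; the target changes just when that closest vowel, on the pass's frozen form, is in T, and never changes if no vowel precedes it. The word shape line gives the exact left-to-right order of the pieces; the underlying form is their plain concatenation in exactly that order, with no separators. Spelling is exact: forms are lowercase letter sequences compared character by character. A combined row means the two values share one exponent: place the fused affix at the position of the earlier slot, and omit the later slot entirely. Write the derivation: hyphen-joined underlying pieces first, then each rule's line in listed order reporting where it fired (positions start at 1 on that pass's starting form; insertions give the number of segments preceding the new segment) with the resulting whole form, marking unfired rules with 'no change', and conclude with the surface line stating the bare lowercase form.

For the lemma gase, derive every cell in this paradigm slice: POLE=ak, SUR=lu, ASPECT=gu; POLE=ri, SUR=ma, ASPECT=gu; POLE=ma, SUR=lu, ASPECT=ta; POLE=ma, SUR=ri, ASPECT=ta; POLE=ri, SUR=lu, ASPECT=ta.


cell POLE=ak, SUR=lu, ASPECT=gu:
underlying: b-gase-al-de
1. e -> o, i -> u / B C0 _: fires at position(s) 5, 9: bgasoaldo
2. f -> v, p -> b / V _ V: no change
surface: bgasoaldo

cell POLE=ri, SUR=ma, ASPECT=gu:
underlying: b-gase-pe-kr
1. e -> o, i -> u / B C0 _: fires at position(s) 5: bgasopekr
2. f -> v, p -> b / V _ V: fires at position(s) 6: bgasobekr
surface: bgasobekr

cell POLE=ma, SUR=lu, ASPECT=ta:
underlying: ag-gase-al-ar
1. e -> o, i -> u / B C0 _: fires at position(s) 6: aggasoalar
2. f -> v, p -> b / V _ V: no change
surface: aggasoalar

cell POLE=ma, SUR=ri, ASPECT=ta:
underlying: ag-gase-nat-ar
1. e -> o, i -> u / B C0 _: fires at position(s) 6: aggasonatar
2. f -> v, p -> b / V _ V: no change
surface: aggasonatar

cell POLE=ri, SUR=lu, ASPECT=ta:
underlying: ag-gase-al-kr
1. e -> o, i -> u / B C0 _: fires at position(s) 6: aggasoalkr
2. f -> v, p -> b / V _ V: no change
surface: aggasoalkr


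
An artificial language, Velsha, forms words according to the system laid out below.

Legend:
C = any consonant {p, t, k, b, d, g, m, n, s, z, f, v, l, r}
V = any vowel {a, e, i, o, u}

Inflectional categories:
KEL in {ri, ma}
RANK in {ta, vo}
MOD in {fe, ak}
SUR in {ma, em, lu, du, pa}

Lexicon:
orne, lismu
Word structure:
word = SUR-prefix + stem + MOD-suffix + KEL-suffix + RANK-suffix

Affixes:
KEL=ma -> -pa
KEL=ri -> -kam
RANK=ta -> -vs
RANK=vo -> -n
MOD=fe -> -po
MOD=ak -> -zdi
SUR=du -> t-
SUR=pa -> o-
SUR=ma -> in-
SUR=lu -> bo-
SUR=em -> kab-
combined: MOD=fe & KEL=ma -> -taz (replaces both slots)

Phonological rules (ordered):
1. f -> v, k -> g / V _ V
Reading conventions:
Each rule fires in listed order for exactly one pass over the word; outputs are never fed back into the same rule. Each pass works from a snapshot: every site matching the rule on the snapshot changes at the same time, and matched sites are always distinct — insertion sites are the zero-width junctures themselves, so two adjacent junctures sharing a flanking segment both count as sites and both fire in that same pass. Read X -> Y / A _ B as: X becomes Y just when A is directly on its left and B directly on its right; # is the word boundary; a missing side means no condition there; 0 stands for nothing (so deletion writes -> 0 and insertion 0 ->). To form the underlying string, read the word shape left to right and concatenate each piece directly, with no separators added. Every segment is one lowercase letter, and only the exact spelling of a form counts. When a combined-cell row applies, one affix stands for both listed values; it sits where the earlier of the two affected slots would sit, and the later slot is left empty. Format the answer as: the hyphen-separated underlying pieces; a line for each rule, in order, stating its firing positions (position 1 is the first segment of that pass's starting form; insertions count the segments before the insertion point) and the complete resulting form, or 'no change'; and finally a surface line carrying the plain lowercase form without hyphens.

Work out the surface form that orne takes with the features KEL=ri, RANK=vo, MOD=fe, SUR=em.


underlying: kab-orne-po-kam-n
1. f -> v, k -> g / V _ V: fires at position(s) 10: kabornepogamn
surface: kabornepogamn


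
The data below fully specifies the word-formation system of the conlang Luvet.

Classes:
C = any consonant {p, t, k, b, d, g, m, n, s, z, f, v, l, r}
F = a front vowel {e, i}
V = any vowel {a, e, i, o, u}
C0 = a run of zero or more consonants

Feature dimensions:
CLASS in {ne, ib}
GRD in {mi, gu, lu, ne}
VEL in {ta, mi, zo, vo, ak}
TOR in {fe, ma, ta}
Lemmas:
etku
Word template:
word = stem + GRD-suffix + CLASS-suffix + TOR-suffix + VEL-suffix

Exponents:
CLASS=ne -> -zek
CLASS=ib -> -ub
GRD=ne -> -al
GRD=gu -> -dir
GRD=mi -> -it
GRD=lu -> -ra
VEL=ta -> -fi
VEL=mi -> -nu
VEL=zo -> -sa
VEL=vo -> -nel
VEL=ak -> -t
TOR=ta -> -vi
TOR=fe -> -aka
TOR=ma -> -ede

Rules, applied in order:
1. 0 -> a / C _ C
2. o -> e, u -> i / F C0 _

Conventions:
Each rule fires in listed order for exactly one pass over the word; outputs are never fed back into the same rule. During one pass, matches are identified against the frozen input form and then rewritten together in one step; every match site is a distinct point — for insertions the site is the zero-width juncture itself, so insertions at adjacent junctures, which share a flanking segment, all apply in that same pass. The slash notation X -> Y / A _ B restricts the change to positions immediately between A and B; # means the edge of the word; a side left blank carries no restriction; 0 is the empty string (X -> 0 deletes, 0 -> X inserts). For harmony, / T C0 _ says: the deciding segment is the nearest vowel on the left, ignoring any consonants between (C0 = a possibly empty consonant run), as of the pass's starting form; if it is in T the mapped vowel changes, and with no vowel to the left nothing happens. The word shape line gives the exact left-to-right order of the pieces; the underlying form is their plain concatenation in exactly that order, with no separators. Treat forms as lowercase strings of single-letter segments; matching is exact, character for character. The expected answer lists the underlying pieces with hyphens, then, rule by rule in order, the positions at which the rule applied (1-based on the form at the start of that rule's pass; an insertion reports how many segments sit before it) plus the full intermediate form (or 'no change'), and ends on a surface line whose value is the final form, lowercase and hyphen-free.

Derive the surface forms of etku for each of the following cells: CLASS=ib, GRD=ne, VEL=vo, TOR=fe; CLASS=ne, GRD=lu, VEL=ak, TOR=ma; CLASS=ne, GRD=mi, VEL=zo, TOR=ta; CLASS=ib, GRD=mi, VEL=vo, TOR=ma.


cell CLASS=ib, GRD=ne, VEL=vo, TOR=fe:
underlying: etku-al-ub-aka-nel
1. 0 -> a / C _ C: inserts after position(s) 2: etakualubakanel
2. o -> e, u -> i / F C0 _: no change
surface: etakualubakanel

cell CLASS=ne, GRD=lu, VEL=ak, TOR=ma:
underlying: etku-ra-zek-ede-t
1. 0 -> a / C _ C: inserts after position(s) 2: etakurazekedet
2. o -> e, u -> i / F C0 _: no change
surface: etakurazekedet

cell CLASS=ne, GRD=mi, VEL=zo, TOR=ta:
underlying: etku-it-zek-vi-sa
1. 0 -> a / C _ C: inserts after position(s) 2, 6, 9: etakuitazekavisa
2. o -> e, u -> i / F C0 _: no change
surface: etakuitazekavisa

cell CLASS=ib, GRD=mi, VEL=vo, TOR=ma:
underlying: etku-it-ub-ede-nel
1. 0 -> a / C _ C: inserts after position(s) 2: etakuitubedenel
2. o -> e, u -> i / F C0 _: fires at position(s) 8: etakuitibedenel
surface: etakuitibedenel


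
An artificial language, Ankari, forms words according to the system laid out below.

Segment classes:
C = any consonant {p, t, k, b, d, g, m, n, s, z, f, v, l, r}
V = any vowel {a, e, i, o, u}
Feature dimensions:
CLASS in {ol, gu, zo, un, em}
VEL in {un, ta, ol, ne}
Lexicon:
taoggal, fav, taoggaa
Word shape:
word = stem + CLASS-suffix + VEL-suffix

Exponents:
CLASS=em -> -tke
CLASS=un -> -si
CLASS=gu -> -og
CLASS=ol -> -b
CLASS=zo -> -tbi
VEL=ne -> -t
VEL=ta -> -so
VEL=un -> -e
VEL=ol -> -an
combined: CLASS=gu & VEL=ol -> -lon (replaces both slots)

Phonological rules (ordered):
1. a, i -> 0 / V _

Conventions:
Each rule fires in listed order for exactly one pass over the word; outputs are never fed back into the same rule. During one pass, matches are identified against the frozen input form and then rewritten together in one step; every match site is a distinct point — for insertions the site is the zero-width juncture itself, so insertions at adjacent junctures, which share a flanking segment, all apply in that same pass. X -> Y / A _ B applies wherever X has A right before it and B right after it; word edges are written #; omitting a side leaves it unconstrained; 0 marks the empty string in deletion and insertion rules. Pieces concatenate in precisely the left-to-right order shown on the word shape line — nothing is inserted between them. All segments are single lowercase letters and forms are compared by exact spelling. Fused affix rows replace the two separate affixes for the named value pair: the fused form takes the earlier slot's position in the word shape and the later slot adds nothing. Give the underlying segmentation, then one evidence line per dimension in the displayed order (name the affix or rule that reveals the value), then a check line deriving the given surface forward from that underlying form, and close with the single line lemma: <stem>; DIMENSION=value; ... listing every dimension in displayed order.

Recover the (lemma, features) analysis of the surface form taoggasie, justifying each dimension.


underlying: taoggaa-si-e
CLASS=un - signalled by the affix -si
VEL=un - signalled by the affix -e
check: taoggaasie -> taoggasie
lemma: taoggaa; CLASS=un; VEL=un


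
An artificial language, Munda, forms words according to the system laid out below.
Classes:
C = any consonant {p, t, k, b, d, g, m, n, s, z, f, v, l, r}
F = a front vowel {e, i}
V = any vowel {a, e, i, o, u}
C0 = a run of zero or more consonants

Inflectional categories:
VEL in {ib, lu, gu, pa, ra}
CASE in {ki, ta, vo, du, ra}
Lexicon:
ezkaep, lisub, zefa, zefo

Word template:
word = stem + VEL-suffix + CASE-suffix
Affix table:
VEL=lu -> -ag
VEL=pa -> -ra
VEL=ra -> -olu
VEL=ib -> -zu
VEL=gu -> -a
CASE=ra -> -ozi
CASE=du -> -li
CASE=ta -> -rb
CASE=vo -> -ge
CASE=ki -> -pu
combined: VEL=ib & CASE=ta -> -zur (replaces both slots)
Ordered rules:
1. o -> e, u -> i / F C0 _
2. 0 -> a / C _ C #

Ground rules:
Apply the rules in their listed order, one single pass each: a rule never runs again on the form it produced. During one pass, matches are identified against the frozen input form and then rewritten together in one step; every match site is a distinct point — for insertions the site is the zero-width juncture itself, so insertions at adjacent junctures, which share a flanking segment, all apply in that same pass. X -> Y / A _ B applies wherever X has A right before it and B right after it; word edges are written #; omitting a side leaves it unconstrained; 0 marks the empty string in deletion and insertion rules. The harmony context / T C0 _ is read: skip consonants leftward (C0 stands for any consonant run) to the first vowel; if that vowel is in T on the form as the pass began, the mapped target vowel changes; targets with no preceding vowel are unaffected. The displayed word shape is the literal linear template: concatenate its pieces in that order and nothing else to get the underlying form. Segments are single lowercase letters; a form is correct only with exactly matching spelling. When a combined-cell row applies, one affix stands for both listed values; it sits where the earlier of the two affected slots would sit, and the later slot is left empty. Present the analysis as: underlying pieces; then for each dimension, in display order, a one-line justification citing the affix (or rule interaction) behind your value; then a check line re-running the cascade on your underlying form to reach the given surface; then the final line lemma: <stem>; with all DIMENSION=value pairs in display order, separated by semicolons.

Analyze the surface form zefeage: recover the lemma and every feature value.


underlying: zefo-a-ge
VEL=gu - signalled by the affix -a
CASE=vo - signalled by the affix -ge
check: zefoage -> zefeage -> zefeage
lemma: zefo; VEL=gu; CASE=vo


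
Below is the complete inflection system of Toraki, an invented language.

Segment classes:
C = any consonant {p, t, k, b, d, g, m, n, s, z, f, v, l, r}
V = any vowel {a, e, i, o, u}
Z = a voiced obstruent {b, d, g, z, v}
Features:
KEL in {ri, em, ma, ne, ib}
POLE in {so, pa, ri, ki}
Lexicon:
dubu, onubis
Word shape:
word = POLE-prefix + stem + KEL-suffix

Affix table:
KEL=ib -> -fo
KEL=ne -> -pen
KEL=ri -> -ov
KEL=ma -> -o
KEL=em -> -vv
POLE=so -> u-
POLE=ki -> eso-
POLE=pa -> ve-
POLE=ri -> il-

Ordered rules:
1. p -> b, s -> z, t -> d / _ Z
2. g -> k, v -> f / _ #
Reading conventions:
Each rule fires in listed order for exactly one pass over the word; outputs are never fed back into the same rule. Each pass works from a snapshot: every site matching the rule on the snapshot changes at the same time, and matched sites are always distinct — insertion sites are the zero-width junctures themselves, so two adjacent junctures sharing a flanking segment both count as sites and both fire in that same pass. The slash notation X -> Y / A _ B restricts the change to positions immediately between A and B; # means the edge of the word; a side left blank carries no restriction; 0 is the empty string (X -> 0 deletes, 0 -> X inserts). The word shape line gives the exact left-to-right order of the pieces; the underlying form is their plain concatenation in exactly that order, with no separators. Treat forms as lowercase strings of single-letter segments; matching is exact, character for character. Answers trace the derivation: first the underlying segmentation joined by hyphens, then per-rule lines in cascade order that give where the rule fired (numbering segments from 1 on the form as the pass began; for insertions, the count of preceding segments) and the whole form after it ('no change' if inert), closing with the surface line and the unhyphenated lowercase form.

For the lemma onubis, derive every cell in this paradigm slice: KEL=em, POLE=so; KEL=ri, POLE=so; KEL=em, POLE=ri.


cell KEL=em, POLE=so:
underlying: u-onubis-vv
1. p -> b, s -> z, t -> d / _ Z: fires at position(s) 7: uonubizvv
2. g -> k, v -> f / _ #: fires at position(s) 9: uonubizvf
surface: uonubizvf

cell KEL=ri, POLE=so:
underlying: u-onubis-ov
1. p -> b, s -> z, t -> d / _ Z: no change
2. g -> k, v -> f / _ #: fires at position(s) 9: uonubisof
surface: uonubisof

cell KEL=em, POLE=ri:
underlying: il-onubis-vv
1. p -> b, s -> z, t -> d / _ Z: fires at position(s) 8: ilonubizvv
2. g -> k, v -> f / _ #: fires at position(s) 10: ilonubizvf
surface: ilonubizvf


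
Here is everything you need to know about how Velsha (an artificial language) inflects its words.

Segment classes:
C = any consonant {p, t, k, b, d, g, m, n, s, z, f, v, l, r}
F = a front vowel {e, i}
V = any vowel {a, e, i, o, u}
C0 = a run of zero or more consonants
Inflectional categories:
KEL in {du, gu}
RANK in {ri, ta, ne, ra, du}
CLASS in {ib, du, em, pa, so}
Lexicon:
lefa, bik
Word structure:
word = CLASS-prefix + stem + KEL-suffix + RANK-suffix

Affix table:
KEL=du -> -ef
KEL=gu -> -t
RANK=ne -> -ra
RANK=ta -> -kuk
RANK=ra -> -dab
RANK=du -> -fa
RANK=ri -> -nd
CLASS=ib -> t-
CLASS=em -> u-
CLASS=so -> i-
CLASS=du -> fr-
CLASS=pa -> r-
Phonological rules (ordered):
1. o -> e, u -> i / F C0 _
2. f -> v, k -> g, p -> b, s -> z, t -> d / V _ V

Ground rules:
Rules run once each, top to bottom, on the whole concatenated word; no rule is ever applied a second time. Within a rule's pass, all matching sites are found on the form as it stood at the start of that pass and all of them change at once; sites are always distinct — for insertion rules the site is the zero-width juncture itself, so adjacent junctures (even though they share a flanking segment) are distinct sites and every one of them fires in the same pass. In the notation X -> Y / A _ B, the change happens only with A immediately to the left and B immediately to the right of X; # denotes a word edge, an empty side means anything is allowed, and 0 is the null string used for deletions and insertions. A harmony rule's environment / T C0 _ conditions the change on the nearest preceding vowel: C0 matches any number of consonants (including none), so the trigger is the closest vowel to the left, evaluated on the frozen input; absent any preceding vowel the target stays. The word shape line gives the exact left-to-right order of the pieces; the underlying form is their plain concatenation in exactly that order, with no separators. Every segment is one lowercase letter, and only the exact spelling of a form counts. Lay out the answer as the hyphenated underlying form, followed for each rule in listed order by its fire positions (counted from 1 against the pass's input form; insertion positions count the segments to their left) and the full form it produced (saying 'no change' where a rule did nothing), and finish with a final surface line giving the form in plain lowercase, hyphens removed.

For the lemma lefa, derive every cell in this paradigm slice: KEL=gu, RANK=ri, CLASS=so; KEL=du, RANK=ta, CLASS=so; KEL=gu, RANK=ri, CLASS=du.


cell KEL=gu, RANK=ri, CLASS=so:
underlying: i-lefa-t-nd
1. o -> e, u -> i / F C0 _: no change
2. f -> v, k -> g, p -> b, s -> z, t -> d / V _ V: fires at position(s) 4: ilevatnd
surface: ilevatnd

cell KEL=du, RANK=ta, CLASS=so:
underlying: i-lefa-ef-kuk
1. o -> e, u -> i / F C0 _: fires at position(s) 9: ilefaefkik
2. f -> v, k -> g, p -> b, s -> z, t -> d / V _ V: fires at position(s) 4: ilevaefkik
surface: ilevaefkik

cell KEL=gu, RANK=ri, CLASS=du:
underlying: fr-lefa-t-nd
1. o -> e, u -> i / F C0 _: no change
2. f -> v, k -> g, p -> b, s -> z, t -> d / V _ V: fires at position(s) 5: frlevatnd
surface: frlevatnd


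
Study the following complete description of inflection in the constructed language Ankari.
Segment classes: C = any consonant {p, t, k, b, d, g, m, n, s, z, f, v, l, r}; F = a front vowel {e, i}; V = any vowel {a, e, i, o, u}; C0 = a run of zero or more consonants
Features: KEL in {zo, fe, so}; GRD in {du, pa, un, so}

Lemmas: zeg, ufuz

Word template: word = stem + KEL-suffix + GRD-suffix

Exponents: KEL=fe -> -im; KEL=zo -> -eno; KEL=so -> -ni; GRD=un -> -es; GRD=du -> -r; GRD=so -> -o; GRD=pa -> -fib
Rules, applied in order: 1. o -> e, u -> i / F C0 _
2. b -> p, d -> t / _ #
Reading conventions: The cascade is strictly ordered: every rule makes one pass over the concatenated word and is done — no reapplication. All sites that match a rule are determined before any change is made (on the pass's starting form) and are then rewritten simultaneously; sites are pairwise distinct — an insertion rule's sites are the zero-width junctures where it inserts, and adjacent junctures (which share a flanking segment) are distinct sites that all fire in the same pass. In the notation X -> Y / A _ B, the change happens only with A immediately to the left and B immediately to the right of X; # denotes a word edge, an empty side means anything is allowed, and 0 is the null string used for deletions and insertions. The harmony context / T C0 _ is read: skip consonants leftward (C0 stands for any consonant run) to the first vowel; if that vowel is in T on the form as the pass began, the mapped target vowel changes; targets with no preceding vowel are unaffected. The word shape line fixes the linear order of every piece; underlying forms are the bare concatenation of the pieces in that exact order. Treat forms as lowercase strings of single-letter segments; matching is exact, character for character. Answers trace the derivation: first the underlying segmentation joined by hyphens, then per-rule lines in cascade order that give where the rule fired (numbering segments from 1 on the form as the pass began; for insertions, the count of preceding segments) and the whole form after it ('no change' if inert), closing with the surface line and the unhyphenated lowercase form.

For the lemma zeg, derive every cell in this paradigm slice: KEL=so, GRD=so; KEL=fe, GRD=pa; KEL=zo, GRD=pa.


cell KEL=so, GRD=so:
underlying: zeg-ni-o
1. o -> e, u -> i / F C0 _: fires at position(s) 6: zegnie
2. b -> p, d -> t / _ #: no change
surface: zegnie

cell KEL=fe, GRD=pa:
underlying: zeg-im-fib
1. o -> e, u -> i / F C0 _: no change
2. b -> p, d -> t / _ #: fires at position(s) 8: zegimfip
surface: zegimfip

cell KEL=zo, GRD=pa:
underlying: zeg-eno-fib
1. o -> e, u -> i / F C0 _: fires at position(s) 6: zegenefib
2. b -> p, d -> t / _ #: fires at position(s) 9: zegenefip
surface: zegenefip


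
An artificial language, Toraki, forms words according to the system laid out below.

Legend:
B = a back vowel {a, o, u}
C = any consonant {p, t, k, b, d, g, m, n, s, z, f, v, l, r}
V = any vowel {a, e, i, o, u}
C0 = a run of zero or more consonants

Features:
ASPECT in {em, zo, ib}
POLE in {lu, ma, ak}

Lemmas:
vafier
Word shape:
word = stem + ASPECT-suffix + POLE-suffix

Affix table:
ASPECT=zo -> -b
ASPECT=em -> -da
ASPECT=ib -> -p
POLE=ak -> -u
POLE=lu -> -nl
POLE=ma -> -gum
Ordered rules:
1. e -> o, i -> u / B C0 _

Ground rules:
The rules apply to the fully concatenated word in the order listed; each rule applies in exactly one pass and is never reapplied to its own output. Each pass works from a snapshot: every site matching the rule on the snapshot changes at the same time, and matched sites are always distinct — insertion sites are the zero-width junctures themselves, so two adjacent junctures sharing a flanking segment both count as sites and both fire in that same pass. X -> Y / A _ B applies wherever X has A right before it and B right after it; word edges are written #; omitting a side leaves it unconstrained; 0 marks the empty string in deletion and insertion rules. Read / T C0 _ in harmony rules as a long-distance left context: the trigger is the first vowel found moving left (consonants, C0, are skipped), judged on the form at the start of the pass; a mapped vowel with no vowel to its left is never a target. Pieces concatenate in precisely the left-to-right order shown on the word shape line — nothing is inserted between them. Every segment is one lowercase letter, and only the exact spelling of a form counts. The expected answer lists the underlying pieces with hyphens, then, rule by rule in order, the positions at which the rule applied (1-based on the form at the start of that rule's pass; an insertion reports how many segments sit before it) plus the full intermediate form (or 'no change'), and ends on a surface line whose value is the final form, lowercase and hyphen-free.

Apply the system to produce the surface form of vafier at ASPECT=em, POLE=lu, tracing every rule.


underlying: vafier-da-nl
1. e -> o, i -> u / B C0 _: fires at position(s) 4: vafuerdanl
surface: vafuerdanl


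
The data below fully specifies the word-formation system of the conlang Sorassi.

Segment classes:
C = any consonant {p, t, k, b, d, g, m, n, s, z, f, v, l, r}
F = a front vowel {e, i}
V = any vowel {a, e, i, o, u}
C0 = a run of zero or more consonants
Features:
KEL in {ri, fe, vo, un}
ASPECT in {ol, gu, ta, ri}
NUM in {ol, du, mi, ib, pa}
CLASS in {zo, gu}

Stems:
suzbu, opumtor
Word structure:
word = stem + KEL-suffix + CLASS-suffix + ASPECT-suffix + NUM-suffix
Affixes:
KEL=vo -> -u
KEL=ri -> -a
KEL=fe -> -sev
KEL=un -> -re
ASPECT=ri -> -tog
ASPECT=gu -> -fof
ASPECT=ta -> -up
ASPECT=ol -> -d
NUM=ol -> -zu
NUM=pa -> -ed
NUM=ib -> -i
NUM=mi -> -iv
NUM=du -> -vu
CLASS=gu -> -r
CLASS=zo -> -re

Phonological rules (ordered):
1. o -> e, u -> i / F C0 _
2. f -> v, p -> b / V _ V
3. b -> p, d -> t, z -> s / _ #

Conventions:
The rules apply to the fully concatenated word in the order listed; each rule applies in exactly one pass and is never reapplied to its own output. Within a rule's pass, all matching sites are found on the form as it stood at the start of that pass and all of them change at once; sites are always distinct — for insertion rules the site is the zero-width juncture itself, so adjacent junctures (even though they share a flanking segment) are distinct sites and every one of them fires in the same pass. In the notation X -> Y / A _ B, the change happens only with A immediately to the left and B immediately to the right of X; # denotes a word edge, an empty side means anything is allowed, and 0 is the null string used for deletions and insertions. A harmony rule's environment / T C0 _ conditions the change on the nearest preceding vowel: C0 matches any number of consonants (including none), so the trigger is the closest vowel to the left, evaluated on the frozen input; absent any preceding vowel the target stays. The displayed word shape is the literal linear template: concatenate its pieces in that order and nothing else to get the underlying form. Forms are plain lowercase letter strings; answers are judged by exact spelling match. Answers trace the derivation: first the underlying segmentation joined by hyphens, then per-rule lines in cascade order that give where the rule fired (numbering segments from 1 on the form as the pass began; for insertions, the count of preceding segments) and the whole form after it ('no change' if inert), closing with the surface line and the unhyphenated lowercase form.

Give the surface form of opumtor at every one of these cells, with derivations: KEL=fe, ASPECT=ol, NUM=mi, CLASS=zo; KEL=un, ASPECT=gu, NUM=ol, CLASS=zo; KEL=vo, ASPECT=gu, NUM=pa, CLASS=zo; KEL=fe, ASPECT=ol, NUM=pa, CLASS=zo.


cell KEL=fe, ASPECT=ol, NUM=mi, CLASS=zo:
underlying: opumtor-sev-re-d-iv
1. o -> e, u -> i / F C0 _: no change
2. f -> v, p -> b / V _ V: fires at position(s) 2: obumtorsevrediv
3. b -> p, d -> t, z -> s / _ #: no change
surface: obumtorsevrediv

cell KEL=un, ASPECT=gu, NUM=ol, CLASS=zo:
underlying: opumtor-re-re-fof-zu
1. o -> e, u -> i / F C0 _: fires at position(s) 13: opumtorrerefefzu
2. f -> v, p -> b / V _ V: fires at position(s) 2, 12: obumtorrerevefzu
3. b -> p, d -> t, z -> s / _ #: no change
surface: obumtorrerevefzu

cell KEL=vo, ASPECT=gu, NUM=pa, CLASS=zo:
underlying: opumtor-u-re-fof-ed
1. o -> e, u -> i / F C0 _: fires at position(s) 12: opumtorurefefed
2. f -> v, p -> b / V _ V: fires at position(s) 2, 11, 13: obumtorureveved
3. b -> p, d -> t, z -> s / _ #: fires at position(s) 15: obumtorurevevet
surface: obumtorurevevet

cell KEL=fe, ASPECT=ol, NUM=pa, CLASS=zo:
underlying: opumtor-sev-re-d-ed
1. o -> e, u -> i / F C0 _: no change
2. f -> v, p -> b / V _ V: fires at position(s) 2: obumtorsevreded
3. b -> p, d -> t, z -> s / _ #: fires at position(s) 15: obumtorsevredet
surface: obumtorsevredet


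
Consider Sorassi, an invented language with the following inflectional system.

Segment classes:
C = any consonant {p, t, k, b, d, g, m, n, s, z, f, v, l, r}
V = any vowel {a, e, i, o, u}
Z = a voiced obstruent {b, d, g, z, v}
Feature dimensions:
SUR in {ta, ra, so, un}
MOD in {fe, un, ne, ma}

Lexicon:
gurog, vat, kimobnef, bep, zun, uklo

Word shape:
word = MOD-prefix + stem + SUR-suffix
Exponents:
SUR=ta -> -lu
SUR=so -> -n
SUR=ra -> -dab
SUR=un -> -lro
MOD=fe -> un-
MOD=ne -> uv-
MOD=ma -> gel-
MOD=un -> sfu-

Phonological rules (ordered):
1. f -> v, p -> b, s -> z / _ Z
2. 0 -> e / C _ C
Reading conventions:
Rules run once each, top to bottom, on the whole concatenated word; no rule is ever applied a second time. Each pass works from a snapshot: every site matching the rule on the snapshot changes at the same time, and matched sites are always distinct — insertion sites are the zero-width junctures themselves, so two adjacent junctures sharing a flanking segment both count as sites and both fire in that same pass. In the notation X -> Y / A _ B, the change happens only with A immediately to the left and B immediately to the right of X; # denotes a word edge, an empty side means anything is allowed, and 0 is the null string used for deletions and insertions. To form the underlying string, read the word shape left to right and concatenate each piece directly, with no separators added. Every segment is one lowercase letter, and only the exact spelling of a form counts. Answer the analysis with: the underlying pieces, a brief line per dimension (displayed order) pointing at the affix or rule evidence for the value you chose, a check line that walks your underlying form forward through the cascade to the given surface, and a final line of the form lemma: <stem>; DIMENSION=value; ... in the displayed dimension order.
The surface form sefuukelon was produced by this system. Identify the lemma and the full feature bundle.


underlying: sfu-uklo-n
SUR=so - signalled by the affix -n
MOD=un - signalled by the affix sfu-
check: sfuuklon -> sfuuklon -> sefuukelon
lemma: uklo; SUR=so; MOD=un


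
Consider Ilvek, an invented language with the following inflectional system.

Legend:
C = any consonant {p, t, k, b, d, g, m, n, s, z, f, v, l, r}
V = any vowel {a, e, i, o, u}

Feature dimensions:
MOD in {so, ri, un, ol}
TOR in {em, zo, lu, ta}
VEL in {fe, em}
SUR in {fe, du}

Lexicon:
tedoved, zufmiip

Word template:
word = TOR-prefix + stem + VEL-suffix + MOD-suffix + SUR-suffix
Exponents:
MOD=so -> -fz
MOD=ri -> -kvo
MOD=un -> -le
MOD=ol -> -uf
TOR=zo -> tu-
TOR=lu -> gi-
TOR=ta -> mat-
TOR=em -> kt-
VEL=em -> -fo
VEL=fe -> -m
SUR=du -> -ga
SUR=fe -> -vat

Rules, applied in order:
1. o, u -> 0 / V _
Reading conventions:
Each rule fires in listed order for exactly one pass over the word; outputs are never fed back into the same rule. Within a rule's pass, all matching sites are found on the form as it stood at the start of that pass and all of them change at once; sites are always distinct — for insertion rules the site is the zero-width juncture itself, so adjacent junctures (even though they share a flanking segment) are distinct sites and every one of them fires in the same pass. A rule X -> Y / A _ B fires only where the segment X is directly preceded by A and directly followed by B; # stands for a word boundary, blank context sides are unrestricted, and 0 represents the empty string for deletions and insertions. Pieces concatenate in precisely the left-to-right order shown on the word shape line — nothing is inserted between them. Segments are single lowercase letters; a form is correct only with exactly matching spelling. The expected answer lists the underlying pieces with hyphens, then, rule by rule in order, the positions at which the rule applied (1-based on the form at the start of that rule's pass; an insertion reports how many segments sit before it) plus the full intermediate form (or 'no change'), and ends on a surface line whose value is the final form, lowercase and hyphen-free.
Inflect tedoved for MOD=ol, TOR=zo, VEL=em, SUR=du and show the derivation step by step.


underlying: tu-tedoved-fo-uf-ga
1. o, u -> 0 / V _: fires at position(s) 12: tutedovedfofga
surface: tutedovedfofga


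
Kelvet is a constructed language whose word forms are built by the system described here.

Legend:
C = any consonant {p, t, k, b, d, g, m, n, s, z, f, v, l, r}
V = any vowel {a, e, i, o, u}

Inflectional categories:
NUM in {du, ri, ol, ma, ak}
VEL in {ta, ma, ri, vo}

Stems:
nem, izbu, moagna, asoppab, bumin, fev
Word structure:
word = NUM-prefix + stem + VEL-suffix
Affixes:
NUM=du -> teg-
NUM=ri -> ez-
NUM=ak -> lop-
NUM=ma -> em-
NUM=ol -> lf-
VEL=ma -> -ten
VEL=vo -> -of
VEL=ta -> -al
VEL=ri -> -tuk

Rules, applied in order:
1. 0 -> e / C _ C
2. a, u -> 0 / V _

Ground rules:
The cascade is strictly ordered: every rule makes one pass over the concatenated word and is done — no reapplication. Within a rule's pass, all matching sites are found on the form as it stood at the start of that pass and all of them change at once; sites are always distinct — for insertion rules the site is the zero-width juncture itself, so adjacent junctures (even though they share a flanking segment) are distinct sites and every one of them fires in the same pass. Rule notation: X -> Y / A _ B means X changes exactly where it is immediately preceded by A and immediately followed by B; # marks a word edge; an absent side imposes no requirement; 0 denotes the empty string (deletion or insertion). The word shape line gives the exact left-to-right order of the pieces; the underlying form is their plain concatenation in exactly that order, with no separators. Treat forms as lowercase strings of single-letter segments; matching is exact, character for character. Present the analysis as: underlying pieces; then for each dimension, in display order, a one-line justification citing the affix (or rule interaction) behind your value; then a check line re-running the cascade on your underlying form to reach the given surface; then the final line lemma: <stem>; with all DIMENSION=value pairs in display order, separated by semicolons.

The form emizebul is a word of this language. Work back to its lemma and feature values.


underlying: em-izbu-al
NUM=ma - signalled by the affix em-
VEL=ta - signalled by the affix -al
check: emizbual -> emizebual -> emizebul
lemma: izbu; NUM=ma; VEL=ta


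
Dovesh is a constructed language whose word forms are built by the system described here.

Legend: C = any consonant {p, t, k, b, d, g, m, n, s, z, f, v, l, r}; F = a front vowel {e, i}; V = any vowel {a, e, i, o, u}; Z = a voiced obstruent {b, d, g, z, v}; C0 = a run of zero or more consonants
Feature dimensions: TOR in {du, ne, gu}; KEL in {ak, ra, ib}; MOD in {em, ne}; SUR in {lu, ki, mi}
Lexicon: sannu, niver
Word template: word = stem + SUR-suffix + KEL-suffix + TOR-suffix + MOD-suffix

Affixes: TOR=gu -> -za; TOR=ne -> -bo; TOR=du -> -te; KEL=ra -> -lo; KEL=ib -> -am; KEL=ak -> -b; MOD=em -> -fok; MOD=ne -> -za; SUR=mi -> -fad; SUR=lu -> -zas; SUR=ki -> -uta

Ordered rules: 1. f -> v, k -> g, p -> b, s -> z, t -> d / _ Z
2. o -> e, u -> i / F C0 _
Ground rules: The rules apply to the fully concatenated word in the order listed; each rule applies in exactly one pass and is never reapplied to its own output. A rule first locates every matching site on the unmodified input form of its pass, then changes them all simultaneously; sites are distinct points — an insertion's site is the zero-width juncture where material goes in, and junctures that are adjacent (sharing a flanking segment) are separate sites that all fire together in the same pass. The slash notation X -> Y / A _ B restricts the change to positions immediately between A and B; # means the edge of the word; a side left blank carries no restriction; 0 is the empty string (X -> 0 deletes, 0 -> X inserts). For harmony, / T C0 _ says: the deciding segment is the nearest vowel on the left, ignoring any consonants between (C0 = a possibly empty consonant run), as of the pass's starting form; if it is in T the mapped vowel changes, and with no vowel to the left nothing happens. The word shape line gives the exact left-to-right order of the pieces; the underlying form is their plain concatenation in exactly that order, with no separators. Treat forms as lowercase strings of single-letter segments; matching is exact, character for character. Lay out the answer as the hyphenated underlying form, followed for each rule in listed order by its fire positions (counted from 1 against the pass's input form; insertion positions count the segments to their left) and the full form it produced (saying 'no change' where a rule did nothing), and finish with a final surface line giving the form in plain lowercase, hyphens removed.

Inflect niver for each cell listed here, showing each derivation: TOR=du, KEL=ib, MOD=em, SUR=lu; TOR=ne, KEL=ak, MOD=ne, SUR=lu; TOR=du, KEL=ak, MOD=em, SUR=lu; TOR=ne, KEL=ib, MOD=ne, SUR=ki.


cell TOR=du, KEL=ib, MOD=em, SUR=lu:
underlying: niver-zas-am-te-fok
1. f -> v, k -> g, p -> b, s -> z, t -> d / _ Z: no change
2. o -> e, u -> i / F C0 _: fires at position(s) 14: niverzasamtefek
surface: niverzasamtefek

cell TOR=ne, KEL=ak, MOD=ne, SUR=lu:
underlying: niver-zas-b-bo-za
1. f -> v, k -> g, p -> b, s -> z, t -> d / _ Z: fires at position(s) 8: niverzazbboza
2. o -> e, u -> i / F C0 _: no change
surface: niverzazbboza

cell TOR=du, KEL=ak, MOD=em, SUR=lu:
underlying: niver-zas-b-te-fok
1. f -> v, k -> g, p -> b, s -> z, t -> d / _ Z: fires at position(s) 8: niverzazbtefok
2. o -> e, u -> i / F C0 _: fires at position(s) 13: niverzazbtefek
surface: niverzazbtefek

cell TOR=ne, KEL=ib, MOD=ne, SUR=ki:
underlying: niver-uta-am-bo-za
1. f -> v, k -> g, p -> b, s -> z, t -> d / _ Z: no change
2. o -> e, u -> i / F C0 _: fires at position(s) 6: niveritaamboza
surface: niveritaamboza


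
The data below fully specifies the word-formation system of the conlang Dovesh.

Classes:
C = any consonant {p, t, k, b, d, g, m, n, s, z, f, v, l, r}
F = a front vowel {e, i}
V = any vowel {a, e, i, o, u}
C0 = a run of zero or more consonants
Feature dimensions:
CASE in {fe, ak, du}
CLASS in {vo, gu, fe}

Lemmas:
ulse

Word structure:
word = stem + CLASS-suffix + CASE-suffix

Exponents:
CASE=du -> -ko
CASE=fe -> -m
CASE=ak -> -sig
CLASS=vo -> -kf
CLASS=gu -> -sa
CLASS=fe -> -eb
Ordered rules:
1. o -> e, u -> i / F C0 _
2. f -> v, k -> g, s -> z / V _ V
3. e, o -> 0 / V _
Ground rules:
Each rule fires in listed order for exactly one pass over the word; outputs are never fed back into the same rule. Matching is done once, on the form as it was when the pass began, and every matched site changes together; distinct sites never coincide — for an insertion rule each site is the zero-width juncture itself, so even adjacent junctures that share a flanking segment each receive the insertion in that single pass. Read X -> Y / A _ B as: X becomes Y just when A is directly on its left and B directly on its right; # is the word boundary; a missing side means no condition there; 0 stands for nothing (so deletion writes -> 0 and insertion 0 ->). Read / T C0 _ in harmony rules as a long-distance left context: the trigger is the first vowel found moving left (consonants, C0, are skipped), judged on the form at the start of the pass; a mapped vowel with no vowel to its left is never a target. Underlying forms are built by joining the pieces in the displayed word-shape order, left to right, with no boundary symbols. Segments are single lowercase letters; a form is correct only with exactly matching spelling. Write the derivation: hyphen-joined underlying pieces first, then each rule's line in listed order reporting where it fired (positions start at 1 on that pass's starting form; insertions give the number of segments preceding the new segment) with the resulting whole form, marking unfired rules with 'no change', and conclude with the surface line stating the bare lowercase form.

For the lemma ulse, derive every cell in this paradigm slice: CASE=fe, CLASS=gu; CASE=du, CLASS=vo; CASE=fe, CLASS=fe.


cell CASE=fe, CLASS=gu:
underlying: ulse-sa-m
1. o -> e, u -> i / F C0 _: no change
2. f -> v, k -> g, s -> z / V _ V: fires at position(s) 5: ulsezam
3. e, o -> 0 / V _: no change
surface: ulsezam

cell CASE=du, CLASS=vo:
underlying: ulse-kf-ko
1. o -> e, u -> i / F C0 _: fires at position(s) 8: ulsekfke
2. f -> v, k -> g, s -> z / V _ V: no change
3. e, o -> 0 / V _: no change
surface: ulsekfke

cell CASE=fe, CLASS=fe:
underlying: ulse-eb-m
1. o -> e, u -> i / F C0 _: no change
2. f -> v, k -> g, s -> z / V _ V: no change
3. e, o -> 0 / V _: fires at position(s) 5: ulsebm
surface: ulsebm
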